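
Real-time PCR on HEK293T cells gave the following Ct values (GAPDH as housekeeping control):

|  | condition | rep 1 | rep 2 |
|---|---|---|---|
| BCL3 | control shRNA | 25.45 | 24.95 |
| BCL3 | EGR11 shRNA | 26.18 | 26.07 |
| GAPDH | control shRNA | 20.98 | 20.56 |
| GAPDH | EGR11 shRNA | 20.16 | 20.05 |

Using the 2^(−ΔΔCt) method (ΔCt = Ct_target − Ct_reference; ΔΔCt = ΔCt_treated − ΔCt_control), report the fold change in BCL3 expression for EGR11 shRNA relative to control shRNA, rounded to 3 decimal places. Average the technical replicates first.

0.332

Mean Ct: BCL3 control shRNA 25.200; BCL3 EGR11 shRNA 26.125; GAPDH control shRNA 20.770; GAPDH EGR11 shRNA 20.105
ΔCt(control shRNA) = 25.200 − 20.770 = 4.430
ΔCt(EGR11 shRNA) = 26.125 − 20.105 = 6.020
ΔΔCt = 6.020 − 4.430 = 1.590
Fold change = 2^(−1.590) = 0.3322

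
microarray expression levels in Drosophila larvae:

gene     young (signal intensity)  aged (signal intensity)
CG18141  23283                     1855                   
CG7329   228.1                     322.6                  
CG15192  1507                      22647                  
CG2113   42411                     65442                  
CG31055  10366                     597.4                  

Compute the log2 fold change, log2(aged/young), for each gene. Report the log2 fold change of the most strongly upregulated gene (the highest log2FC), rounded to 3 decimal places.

3.910

log2(1855/23283) = -3.650  (CG18141)
log2(322.6/228.1) = 0.500  (CG7329)
log2(22647/1507) = 3.910  (CG15192)
log2(65442/42411) = 0.626  (CG2113)
log2(597.4/10366) = -4.117  (CG31055)
CG15192 is most strongly upregulated.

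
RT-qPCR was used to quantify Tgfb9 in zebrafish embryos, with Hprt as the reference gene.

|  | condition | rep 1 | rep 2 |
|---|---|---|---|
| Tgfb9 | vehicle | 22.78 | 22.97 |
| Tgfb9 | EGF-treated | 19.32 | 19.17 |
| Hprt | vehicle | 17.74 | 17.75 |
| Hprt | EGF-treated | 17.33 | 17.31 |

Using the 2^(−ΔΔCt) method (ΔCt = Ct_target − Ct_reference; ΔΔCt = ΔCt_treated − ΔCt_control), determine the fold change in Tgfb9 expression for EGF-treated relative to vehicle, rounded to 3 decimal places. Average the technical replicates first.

Mean Ct: Tgfb9 vehicle 22.875; Tgfb9 EGF-treated 19.245; Hprt vehicle 17.745; Hprt EGF-treated 17.320
ΔCt(vehicle) = 22.875 − 17.745 = 5.130
ΔCt(EGF-treated) = 19.245 − 17.320 = 1.925
ΔΔCt = 1.925 − 5.130 = -3.205
Fold change = 2^(−(-3.205)) = 2^3.205 = 9.2215

9.221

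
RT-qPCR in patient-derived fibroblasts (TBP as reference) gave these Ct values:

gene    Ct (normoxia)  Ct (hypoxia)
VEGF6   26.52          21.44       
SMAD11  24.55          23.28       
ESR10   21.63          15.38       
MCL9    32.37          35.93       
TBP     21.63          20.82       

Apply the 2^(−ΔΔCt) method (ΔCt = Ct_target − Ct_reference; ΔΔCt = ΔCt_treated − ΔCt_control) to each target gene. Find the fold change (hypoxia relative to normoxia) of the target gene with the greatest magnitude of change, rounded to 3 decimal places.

43.411

VEGF6: ΔΔCt = (21.44−20.82) − (26.52−21.63) = 0.62 − 4.89 = -4.27; fold change = 2^4.27 = 19.293
SMAD11: ΔΔCt = (23.28−20.82) − (24.55−21.63) = 2.46 − 2.92 = -0.46; fold change = 2^0.46 = 1.376
ESR10: ΔΔCt = (15.38−20.82) − (21.63−21.63) = -5.44 − 0.00 = -5.44; fold change = 2^5.44 = 43.411
MCL9: ΔΔCt = (35.93−20.82) − (32.37−21.63) = 15.11 − 10.74 = 4.37; fold change = 2^-4.37 = 0.048
ESR10 has the largest |ΔΔCt| = 5.44.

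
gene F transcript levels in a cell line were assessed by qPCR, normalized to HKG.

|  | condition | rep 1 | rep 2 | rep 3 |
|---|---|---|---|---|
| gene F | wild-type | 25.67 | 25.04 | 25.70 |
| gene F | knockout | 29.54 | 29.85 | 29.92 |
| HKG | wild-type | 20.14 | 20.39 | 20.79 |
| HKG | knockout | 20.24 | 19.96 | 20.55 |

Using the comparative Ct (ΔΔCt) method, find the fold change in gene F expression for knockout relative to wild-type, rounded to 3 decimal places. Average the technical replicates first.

0.045

Mean Ct: gene F wild-type 25.470; gene F knockout 29.770; HKG wild-type 20.440; HKG knockout 20.250
ΔCt(wild-type) = 25.470 − 20.440 = 5.030
ΔCt(knockout) = 29.770 − 20.250 = 9.520
ΔΔCt = 9.520 − 5.030 = 4.490
Fold change = 2^(−4.490) = 0.0445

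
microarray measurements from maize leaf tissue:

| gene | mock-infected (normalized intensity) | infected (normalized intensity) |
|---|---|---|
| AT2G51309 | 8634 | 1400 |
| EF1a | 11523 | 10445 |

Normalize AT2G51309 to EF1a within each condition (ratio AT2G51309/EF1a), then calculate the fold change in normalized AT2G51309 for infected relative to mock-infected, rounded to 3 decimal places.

0.179

AT2G51309/EF1a (mock-infected) = 8634 / 11523 = 0.74928
AT2G51309/EF1a (infected) = 1400 / 10445 = 0.13404
Fold change = 0.13404 / 0.74928 = 0.1789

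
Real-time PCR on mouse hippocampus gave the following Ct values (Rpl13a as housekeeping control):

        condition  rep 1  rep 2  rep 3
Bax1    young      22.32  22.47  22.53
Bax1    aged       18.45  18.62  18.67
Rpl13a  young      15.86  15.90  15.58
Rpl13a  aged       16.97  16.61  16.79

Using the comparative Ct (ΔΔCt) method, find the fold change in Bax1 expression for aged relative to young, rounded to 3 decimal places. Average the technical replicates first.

Mean Ct: Bax1 young 22.440; Bax1 aged 18.580; Rpl13a young 15.780; Rpl13a aged 16.790
ΔCt(young) = 22.440 − 15.780 = 6.660
ΔCt(aged) = 18.580 − 16.790 = 1.790
ΔΔCt = 1.790 − 6.660 = -4.870
Fold change = 2^(−(-4.870)) = 2^4.870 = 29.2426

29.243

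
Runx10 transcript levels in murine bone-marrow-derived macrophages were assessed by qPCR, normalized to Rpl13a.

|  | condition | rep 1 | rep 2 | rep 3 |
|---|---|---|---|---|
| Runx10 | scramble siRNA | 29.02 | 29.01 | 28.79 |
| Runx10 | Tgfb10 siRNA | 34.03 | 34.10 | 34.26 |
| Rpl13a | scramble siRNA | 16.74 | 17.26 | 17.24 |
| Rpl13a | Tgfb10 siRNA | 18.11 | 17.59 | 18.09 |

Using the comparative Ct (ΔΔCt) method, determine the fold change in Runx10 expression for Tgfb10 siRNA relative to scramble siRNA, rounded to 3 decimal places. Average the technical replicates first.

Mean Ct: Runx10 scramble siRNA 28.940; Runx10 Tgfb10 siRNA 34.130; Rpl13a scramble siRNA 17.080; Rpl13a Tgfb10 siRNA 17.930
ΔCt(scramble siRNA) = 28.940 − 17.080 = 11.860
ΔCt(Tgfb10 siRNA) = 34.130 − 17.930 = 16.200
ΔΔCt = 16.200 − 11.860 = 4.340
Fold change = 2^(−4.340) = 0.0494

0.049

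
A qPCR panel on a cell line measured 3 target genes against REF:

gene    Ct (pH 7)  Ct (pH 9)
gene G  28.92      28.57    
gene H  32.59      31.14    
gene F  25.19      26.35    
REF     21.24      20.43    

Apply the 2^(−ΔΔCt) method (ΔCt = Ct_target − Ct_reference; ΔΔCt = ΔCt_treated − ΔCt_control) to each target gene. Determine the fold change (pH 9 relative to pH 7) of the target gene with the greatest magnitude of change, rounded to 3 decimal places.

gene G: ΔΔCt = (28.57−20.43) − (28.92−21.24) = 8.14 − 7.68 = 0.46; fold change = 2^-0.46 = 0.727
gene H: ΔΔCt = (31.14−20.43) − (32.59−21.24) = 10.71 − 11.35 = -0.64; fold change = 2^0.64 = 1.558
gene F: ΔΔCt = (26.35−20.43) − (25.19−21.24) = 5.92 − 3.95 = 1.97; fold change = 2^-1.97 = 0.255
gene F has the largest |ΔΔCt| = 1.97.

0.255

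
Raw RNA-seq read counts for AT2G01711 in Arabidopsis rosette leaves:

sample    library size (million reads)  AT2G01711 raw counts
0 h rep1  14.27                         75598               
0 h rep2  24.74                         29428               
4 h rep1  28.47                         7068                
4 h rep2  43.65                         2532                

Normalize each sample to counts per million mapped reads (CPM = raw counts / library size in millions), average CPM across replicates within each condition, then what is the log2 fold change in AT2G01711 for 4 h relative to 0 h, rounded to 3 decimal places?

-4.405

CPM(0 h rep1) = 75598 / 14.27 = 5297.6875
CPM(0 h rep2) = 29428 / 24.74 = 1189.4907
CPM(4 h rep1) = 7068 / 28.47 = 248.2613
CPM(4 h rep2) = 2532 / 43.65 = 58.0069
mean CPM(0 h) = 3243.5891; mean CPM(4 h) = 153.1341
Fold change = 153.1341 / 3243.5891 = 0.04721
log2(0.04721) = -4.4047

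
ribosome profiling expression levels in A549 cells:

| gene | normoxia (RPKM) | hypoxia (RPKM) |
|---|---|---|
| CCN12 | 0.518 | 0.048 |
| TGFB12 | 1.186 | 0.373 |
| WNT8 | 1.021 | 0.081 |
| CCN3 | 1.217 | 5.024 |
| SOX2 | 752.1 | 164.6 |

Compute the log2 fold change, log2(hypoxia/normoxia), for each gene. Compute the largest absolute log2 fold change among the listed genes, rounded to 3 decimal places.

log2(0.048/0.518) = -3.432  (CCN12)
log2(0.373/1.186) = -1.669  (TGFB12)
log2(0.081/1.021) = -3.656  (WNT8)
log2(5.024/1.217) = 2.046  (CCN3)
log2(164.6/752.1) = -2.192  (SOX2)
The largest magnitude belongs to WNT8.

3.656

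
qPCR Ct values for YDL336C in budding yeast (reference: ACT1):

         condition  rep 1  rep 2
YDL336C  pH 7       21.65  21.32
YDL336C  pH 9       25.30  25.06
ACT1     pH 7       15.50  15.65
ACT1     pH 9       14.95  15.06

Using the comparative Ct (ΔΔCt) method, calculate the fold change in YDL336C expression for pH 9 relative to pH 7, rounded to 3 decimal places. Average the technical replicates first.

0.052

Mean Ct: YDL336C pH 7 21.485; YDL336C pH 9 25.180; ACT1 pH 7 15.575; ACT1 pH 9 15.005
ΔCt(pH 7) = 21.485 − 15.575 = 5.910
ΔCt(pH 9) = 25.180 − 15.005 = 10.175
ΔΔCt = 10.175 − 5.910 = 4.265
Fold change = 2^(−4.265) = 0.0520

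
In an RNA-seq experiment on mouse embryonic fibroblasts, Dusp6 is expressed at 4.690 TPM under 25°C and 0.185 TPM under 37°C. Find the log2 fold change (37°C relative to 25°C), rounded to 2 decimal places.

-4.66

Fold change = 0.185 / 4.690 = 0.0394
log2(0.0394) = -4.664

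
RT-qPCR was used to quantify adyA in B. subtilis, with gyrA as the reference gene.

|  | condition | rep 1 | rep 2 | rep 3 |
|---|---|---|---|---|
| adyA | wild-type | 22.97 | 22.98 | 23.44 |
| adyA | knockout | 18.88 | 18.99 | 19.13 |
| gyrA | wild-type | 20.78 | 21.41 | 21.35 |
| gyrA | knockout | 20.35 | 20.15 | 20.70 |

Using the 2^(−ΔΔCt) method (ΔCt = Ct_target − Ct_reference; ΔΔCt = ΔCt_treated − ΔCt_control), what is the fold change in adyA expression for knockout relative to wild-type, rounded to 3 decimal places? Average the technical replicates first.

10.196

Mean Ct: adyA wild-type 23.130; adyA knockout 19.000; gyrA wild-type 21.180; gyrA knockout 20.400
ΔCt(wild-type) = 23.130 − 21.180 = 1.950
ΔCt(knockout) = 19.000 − 20.400 = -1.400
ΔΔCt = -1.400 − 1.950 = -3.350
Fold change = 2^(−(-3.350)) = 2^3.350 = 10.1965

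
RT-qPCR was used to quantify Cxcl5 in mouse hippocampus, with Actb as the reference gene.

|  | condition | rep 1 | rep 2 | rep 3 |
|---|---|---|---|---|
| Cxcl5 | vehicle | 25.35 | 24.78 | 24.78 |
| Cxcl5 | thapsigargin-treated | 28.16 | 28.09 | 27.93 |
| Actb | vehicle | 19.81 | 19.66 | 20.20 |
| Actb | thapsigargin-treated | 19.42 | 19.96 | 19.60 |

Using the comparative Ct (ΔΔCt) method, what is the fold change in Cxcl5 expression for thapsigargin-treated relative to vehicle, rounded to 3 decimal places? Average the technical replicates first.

0.100

Mean Ct: Cxcl5 vehicle 24.970; Cxcl5 thapsigargin-treated 28.060; Actb vehicle 19.890; Actb thapsigargin-treated 19.660
ΔCt(vehicle) = 24.970 − 19.890 = 5.080
ΔCt(thapsigargin-treated) = 28.060 − 19.660 = 8.400
ΔΔCt = 8.400 − 5.080 = 3.320
Fold change = 2^(−3.320) = 0.1001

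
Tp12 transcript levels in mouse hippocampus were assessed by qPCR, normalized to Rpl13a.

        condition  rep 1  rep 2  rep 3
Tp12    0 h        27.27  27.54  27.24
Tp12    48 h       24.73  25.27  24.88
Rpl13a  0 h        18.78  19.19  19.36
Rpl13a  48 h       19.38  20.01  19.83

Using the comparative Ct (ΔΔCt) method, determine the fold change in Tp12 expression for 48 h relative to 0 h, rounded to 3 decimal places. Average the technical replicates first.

Mean Ct: Tp12 0 h 27.350; Tp12 48 h 24.960; Rpl13a 0 h 19.110; Rpl13a 48 h 19.740
ΔCt(0 h) = 27.350 − 19.110 = 8.240
ΔCt(48 h) = 24.960 − 19.740 = 5.220
ΔΔCt = 5.220 − 8.240 = -3.020
Fold change = 2^(−(-3.020)) = 2^3.020 = 8.1117

8.112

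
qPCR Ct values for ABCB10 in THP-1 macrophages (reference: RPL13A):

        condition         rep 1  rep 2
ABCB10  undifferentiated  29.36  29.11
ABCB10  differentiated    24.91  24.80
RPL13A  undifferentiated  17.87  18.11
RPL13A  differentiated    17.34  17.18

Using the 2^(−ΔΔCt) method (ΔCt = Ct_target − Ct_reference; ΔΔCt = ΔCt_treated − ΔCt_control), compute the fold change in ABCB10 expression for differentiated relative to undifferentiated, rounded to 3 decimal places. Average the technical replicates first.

Mean Ct: ABCB10 undifferentiated 29.235; ABCB10 differentiated 24.855; RPL13A undifferentiated 17.990; RPL13A differentiated 17.260
ΔCt(undifferentiated) = 29.235 − 17.990 = 11.245
ΔCt(differentiated) = 24.855 − 17.260 = 7.595
ΔΔCt = 7.595 − 11.245 = -3.650
Fold change = 2^(−(-3.650)) = 2^3.650 = 12.5533

12.553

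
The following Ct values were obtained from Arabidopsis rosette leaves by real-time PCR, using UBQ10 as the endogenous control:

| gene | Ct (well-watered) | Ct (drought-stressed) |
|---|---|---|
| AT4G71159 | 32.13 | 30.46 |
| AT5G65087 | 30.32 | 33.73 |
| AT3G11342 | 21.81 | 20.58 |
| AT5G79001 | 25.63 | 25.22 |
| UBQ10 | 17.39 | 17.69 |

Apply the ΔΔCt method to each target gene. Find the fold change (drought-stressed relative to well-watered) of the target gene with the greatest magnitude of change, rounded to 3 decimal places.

AT4G71159: ΔΔCt = (30.46−17.69) − (32.13−17.39) = 12.77 − 14.74 = -1.97; fold change = 2^1.97 = 3.918
AT5G65087: ΔΔCt = (33.73−17.69) − (30.32−17.39) = 16.04 − 12.93 = 3.11; fold change = 2^-3.11 = 0.116
AT3G11342: ΔΔCt = (20.58−17.69) − (21.81−17.39) = 2.89 − 4.42 = -1.53; fold change = 2^1.53 = 2.888
AT5G79001: ΔΔCt = (25.22−17.69) − (25.63−17.39) = 7.53 − 8.24 = -0.71; fold change = 2^0.71 = 1.636
AT5G65087 has the largest |ΔΔCt| = 3.11.

0.116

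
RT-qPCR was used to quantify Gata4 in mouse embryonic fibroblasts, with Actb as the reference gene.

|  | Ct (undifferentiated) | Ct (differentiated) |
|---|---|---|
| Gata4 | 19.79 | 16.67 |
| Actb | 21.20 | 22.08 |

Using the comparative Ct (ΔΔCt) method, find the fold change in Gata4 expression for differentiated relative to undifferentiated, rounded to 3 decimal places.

ΔCt(undifferentiated) = 19.790 − 21.200 = -1.410
ΔCt(differentiated) = 16.670 − 22.080 = -5.410
ΔΔCt = -5.410 − (-1.410) = -4.000
Fold change = 2^(−(-4.000)) = 2^4.000 = 16.0000

16.000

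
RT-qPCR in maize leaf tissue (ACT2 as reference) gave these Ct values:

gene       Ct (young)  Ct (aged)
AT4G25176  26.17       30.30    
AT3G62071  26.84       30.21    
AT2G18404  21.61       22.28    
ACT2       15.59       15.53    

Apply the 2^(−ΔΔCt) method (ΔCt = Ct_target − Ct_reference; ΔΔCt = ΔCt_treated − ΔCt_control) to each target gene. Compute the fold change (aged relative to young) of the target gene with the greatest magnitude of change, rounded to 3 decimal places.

0.055

AT4G25176: ΔΔCt = (30.30−15.53) − (26.17−15.59) = 14.77 − 10.58 = 4.19; fold change = 2^-4.19 = 0.055
AT3G62071: ΔΔCt = (30.21−15.53) − (26.84−15.59) = 14.68 − 11.25 = 3.43; fold change = 2^-3.43 = 0.093
AT2G18404: ΔΔCt = (22.28−15.53) − (21.61−15.59) = 6.75 − 6.02 = 0.73; fold change = 2^-0.73 = 0.603
AT4G25176 has the largest |ΔΔCt| = 4.19.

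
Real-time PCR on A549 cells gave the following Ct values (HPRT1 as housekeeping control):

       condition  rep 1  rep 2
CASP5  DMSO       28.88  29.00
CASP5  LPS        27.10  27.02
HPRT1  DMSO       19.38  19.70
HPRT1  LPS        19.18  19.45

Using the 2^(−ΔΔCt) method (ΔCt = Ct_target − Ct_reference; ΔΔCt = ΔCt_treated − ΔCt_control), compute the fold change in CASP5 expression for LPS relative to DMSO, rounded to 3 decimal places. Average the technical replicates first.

3.149

Mean Ct: CASP5 DMSO 28.940; CASP5 LPS 27.060; HPRT1 DMSO 19.540; HPRT1 LPS 19.315
ΔCt(DMSO) = 28.940 − 19.540 = 9.400
ΔCt(LPS) = 27.060 − 19.315 = 7.745
ΔΔCt = 7.745 − 9.400 = -1.655
Fold change = 2^(−(-1.655)) = 2^1.655 = 3.1492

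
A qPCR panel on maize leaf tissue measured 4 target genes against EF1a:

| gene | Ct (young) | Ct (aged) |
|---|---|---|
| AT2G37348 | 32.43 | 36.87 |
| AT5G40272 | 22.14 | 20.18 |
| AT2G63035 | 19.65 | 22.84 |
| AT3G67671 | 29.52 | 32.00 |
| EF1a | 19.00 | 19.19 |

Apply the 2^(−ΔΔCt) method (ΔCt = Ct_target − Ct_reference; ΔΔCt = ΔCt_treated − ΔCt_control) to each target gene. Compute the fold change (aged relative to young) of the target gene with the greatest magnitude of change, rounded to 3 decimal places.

0.053

AT2G37348: ΔΔCt = (36.87−19.19) − (32.43−19.00) = 17.68 − 13.43 = 4.25; fold change = 2^-4.25 = 0.053
AT5G40272: ΔΔCt = (20.18−19.19) − (22.14−19.00) = 0.99 − 3.14 = -2.15; fold change = 2^2.15 = 4.438
AT2G63035: ΔΔCt = (22.84−19.19) − (19.65−19.00) = 3.65 − 0.65 = 3.00; fold change = 2^-3.00 = 0.125
AT3G67671: ΔΔCt = (32.00−19.19) − (29.52−19.00) = 12.81 − 10.52 = 2.29; fold change = 2^-2.29 = 0.204
AT2G37348 has the largest |ΔΔCt| = 4.25.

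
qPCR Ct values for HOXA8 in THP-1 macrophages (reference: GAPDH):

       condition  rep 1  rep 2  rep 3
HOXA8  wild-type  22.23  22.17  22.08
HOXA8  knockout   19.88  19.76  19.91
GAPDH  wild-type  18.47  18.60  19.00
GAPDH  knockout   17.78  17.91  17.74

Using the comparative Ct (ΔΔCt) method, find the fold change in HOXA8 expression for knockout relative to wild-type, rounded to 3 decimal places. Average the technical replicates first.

2.694

Mean Ct: HOXA8 wild-type 22.160; HOXA8 knockout 19.850; GAPDH wild-type 18.690; GAPDH knockout 17.810
ΔCt(wild-type) = 22.160 − 18.690 = 3.470
ΔCt(knockout) = 19.850 − 17.810 = 2.040
ΔΔCt = 2.040 − 3.470 = -1.430
Fold change = 2^(−(-1.430)) = 2^1.430 = 2.6945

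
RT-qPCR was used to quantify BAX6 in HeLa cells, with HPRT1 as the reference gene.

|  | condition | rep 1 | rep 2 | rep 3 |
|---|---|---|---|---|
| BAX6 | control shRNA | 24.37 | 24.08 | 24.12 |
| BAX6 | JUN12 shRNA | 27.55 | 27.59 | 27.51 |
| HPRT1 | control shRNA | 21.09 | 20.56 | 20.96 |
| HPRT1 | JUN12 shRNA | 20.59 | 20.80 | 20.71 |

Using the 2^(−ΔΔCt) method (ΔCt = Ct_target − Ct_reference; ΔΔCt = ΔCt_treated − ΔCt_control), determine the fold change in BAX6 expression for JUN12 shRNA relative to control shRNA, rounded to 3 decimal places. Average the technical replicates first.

0.087

Mean Ct: BAX6 control shRNA 24.190; BAX6 JUN12 shRNA 27.550; HPRT1 control shRNA 20.870; HPRT1 JUN12 shRNA 20.700
ΔCt(control shRNA) = 24.190 − 20.870 = 3.320
ΔCt(JUN12 shRNA) = 27.550 − 20.700 = 6.850
ΔΔCt = 6.850 − 3.320 = 3.530
Fold change = 2^(−3.530) = 0.0866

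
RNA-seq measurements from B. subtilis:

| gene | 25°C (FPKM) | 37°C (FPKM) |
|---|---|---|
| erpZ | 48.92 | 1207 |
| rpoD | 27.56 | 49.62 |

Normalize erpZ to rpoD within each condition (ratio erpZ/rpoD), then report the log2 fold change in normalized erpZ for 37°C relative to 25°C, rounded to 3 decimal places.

erpZ/rpoD (25°C) = 48.92 / 27.56 = 1.775
erpZ/rpoD (37°C) = 1207 / 49.62 = 24.325
Fold change = 24.325 / 1.775 = 13.7039
log2(13.7039) = 3.7765

3.777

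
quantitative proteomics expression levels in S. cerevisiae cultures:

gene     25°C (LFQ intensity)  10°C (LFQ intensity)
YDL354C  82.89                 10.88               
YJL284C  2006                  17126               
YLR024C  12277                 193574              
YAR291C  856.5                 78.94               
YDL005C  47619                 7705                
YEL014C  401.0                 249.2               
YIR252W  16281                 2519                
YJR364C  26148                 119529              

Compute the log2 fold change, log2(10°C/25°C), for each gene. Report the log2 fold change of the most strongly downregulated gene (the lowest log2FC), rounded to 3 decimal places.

log2(10.88/82.89) = -2.930  (YDL354C)
log2(17126/2006) = 3.094  (YJL284C)
log2(193574/12277) = 3.979  (YLR024C)
log2(78.94/856.5) = -3.440  (YAR291C)
log2(7705/47619) = -2.628  (YDL005C)
log2(249.2/401.0) = -0.686  (YEL014C)
log2(2519/16281) = -2.692  (YIR252W)
log2(119529/26148) = 2.193  (YJR364C)
YAR291C is most strongly downregulated.

-3.440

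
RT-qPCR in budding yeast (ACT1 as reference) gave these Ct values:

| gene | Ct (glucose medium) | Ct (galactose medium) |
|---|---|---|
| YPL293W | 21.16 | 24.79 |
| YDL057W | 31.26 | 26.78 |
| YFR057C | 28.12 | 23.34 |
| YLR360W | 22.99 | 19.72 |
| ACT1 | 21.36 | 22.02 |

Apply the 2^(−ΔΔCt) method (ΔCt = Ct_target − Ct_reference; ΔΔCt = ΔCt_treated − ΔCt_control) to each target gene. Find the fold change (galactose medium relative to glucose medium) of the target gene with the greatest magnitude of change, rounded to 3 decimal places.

43.411

YPL293W: ΔΔCt = (24.79−22.02) − (21.16−21.36) = 2.77 − (-0.20) = 2.97; fold change = 2^-2.97 = 0.128
YDL057W: ΔΔCt = (26.78−22.02) − (31.26−21.36) = 4.76 − 9.90 = -5.14; fold change = 2^5.14 = 35.261
YFR057C: ΔΔCt = (23.34−22.02) − (28.12−21.36) = 1.32 − 6.76 = -5.44; fold change = 2^5.44 = 43.411
YLR360W: ΔΔCt = (19.72−22.02) − (22.99−21.36) = -2.30 − 1.63 = -3.93; fold change = 2^3.93 = 15.242
YFR057C has the largest |ΔΔCt| = 5.44.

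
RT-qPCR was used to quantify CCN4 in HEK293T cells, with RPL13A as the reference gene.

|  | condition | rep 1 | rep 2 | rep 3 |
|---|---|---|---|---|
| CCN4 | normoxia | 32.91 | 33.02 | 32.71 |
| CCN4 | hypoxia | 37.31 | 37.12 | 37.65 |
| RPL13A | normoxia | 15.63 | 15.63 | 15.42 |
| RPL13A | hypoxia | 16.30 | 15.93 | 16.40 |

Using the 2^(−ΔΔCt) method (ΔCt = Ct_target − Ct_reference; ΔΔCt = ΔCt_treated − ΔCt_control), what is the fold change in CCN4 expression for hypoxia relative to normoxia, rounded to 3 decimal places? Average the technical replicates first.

Mean Ct: CCN4 normoxia 32.880; CCN4 hypoxia 37.360; RPL13A normoxia 15.560; RPL13A hypoxia 16.210
ΔCt(normoxia) = 32.880 − 15.560 = 17.320
ΔCt(hypoxia) = 37.360 − 16.210 = 21.150
ΔΔCt = 21.150 − 17.320 = 3.830
Fold change = 2^(−3.830) = 0.0703

0.070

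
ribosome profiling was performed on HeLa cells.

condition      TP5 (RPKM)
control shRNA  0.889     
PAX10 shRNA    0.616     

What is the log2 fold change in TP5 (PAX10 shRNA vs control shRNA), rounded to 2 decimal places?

-0.53

Fold change = 0.616 / 0.889 = 0.6929
log2(0.6929) = -0.529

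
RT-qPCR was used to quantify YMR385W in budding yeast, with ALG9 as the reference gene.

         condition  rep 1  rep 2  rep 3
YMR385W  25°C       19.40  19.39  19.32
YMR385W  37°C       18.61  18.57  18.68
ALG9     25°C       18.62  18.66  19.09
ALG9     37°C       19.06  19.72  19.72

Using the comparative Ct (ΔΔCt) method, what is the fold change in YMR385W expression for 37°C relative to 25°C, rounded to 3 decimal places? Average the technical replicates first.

Mean Ct: YMR385W 25°C 19.370; YMR385W 37°C 18.620; ALG9 25°C 18.790; ALG9 37°C 19.500
ΔCt(25°C) = 19.370 − 18.790 = 0.580
ΔCt(37°C) = 18.620 − 19.500 = -0.880
ΔΔCt = -0.880 − 0.580 = -1.460
Fold change = 2^(−(-1.460)) = 2^1.460 = 2.7511

2.751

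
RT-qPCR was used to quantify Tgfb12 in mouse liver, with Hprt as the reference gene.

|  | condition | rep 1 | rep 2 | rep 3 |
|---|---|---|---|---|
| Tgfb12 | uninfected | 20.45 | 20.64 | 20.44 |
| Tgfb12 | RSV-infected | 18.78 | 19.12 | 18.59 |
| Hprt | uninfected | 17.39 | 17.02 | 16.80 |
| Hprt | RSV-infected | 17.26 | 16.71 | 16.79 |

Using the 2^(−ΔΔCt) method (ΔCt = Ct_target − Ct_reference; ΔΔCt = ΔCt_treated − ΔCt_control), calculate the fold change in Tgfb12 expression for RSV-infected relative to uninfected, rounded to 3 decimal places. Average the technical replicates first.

Mean Ct: Tgfb12 uninfected 20.510; Tgfb12 RSV-infected 18.830; Hprt uninfected 17.070; Hprt RSV-infected 16.920
ΔCt(uninfected) = 20.510 − 17.070 = 3.440
ΔCt(RSV-infected) = 18.830 − 16.920 = 1.910
ΔΔCt = 1.910 − 3.440 = -1.530
Fold change = 2^(−(-1.530)) = 2^1.530 = 2.8879

2.888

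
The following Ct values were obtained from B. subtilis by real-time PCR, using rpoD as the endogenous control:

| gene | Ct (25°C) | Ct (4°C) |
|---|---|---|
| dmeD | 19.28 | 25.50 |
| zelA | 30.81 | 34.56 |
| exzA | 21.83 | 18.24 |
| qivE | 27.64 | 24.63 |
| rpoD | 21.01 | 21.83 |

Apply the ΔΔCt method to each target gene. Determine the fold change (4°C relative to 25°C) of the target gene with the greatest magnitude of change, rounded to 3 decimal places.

0.024

dmeD: ΔΔCt = (25.50−21.83) − (19.28−21.01) = 3.67 − (-1.73) = 5.40; fold change = 2^-5.40 = 0.024
zelA: ΔΔCt = (34.56−21.83) − (30.81−21.01) = 12.73 − 9.80 = 2.93; fold change = 2^-2.93 = 0.131
exzA: ΔΔCt = (18.24−21.83) − (21.83−21.01) = -3.59 − 0.82 = -4.41; fold change = 2^4.41 = 21.259
qivE: ΔΔCt = (24.63−21.83) − (27.64−21.01) = 2.80 − 6.63 = -3.83; fold change = 2^3.83 = 14.221
dmeD has the largest |ΔΔCt| = 5.40.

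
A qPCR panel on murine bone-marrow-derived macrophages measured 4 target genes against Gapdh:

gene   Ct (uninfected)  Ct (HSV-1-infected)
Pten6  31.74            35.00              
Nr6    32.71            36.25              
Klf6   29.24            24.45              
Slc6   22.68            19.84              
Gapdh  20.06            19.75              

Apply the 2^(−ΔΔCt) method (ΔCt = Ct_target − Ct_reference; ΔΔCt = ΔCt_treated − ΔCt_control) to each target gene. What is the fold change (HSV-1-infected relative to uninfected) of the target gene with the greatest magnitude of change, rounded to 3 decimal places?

22.316

Pten6: ΔΔCt = (35.00−19.75) − (31.74−20.06) = 15.25 − 11.68 = 3.57; fold change = 2^-3.57 = 0.084
Nr6: ΔΔCt = (36.25−19.75) − (32.71−20.06) = 16.50 − 12.65 = 3.85; fold change = 2^-3.85 = 0.069
Klf6: ΔΔCt = (24.45−19.75) − (29.24−20.06) = 4.70 − 9.18 = -4.48; fold change = 2^4.48 = 22.316
Slc6: ΔΔCt = (19.84−19.75) − (22.68−20.06) = 0.09 − 2.62 = -2.53; fold change = 2^2.53 = 5.776
Klf6 has the largest |ΔΔCt| = 4.48.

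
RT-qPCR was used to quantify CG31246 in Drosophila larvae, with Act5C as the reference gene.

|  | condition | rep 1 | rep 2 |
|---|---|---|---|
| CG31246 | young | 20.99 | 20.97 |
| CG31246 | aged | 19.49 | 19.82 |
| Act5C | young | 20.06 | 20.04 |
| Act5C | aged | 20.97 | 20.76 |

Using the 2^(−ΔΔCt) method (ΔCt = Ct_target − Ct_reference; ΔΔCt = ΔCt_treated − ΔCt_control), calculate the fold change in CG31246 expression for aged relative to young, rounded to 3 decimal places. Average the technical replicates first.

Mean Ct: CG31246 young 20.980; CG31246 aged 19.655; Act5C young 20.050; Act5C aged 20.865
ΔCt(young) = 20.980 − 20.050 = 0.930
ΔCt(aged) = 19.655 − 20.865 = -1.210
ΔΔCt = -1.210 − 0.930 = -2.140
Fold change = 2^(−(-2.140)) = 2^2.140 = 4.4076

4.408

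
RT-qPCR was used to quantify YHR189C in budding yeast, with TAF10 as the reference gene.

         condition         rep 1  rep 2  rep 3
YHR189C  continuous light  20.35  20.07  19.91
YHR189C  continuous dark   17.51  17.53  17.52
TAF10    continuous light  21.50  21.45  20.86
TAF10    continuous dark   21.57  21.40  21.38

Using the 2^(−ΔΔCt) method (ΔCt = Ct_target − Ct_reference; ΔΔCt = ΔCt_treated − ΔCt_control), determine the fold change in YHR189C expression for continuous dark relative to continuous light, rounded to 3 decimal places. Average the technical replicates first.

Mean Ct: YHR189C continuous light 20.110; YHR189C continuous dark 17.520; TAF10 continuous light 21.270; TAF10 continuous dark 21.450
ΔCt(continuous light) = 20.110 − 21.270 = -1.160
ΔCt(continuous dark) = 17.520 − 21.450 = -3.930
ΔΔCt = -3.930 − (-1.160) = -2.770
Fold change = 2^(−(-2.770)) = 2^2.770 = 6.8211

6.821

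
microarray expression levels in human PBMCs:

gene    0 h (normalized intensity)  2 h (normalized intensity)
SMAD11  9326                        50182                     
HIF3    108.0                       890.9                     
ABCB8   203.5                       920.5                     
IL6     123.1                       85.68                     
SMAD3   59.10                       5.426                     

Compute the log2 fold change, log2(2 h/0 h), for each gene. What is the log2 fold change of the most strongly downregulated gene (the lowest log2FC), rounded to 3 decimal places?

log2(50182/9326) = 2.428  (SMAD11)
log2(890.9/108.0) = 3.044  (HIF3)
log2(920.5/203.5) = 2.177  (ABCB8)
log2(85.68/123.1) = -0.523  (IL6)
log2(5.426/59.10) = -3.445  (SMAD3)
SMAD3 is most strongly downregulated.

-3.445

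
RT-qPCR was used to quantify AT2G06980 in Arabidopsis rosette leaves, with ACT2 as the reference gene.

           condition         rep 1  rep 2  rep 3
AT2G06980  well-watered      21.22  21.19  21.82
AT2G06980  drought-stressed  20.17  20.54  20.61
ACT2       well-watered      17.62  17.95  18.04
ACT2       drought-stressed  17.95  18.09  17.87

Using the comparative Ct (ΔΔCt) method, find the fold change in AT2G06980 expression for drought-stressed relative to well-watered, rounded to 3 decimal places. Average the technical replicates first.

Mean Ct: AT2G06980 well-watered 21.410; AT2G06980 drought-stressed 20.440; ACT2 well-watered 17.870; ACT2 drought-stressed 17.970
ΔCt(well-watered) = 21.410 − 17.870 = 3.540
ΔCt(drought-stressed) = 20.440 − 17.970 = 2.470
ΔΔCt = 2.470 − 3.540 = -1.070
Fold change = 2^(−(-1.070)) = 2^1.070 = 2.0994

2.099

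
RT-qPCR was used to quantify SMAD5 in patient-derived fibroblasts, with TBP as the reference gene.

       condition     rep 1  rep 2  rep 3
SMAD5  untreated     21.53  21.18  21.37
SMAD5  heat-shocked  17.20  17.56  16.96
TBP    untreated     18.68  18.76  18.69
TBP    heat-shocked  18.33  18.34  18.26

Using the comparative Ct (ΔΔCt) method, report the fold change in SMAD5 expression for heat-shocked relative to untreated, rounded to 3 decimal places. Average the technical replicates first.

13.177

Mean Ct: SMAD5 untreated 21.360; SMAD5 heat-shocked 17.240; TBP untreated 18.710; TBP heat-shocked 18.310
ΔCt(untreated) = 21.360 − 18.710 = 2.650
ΔCt(heat-shocked) = 17.240 − 18.310 = -1.070
ΔΔCt = -1.070 − 2.650 = -3.720
Fold change = 2^(−(-3.720)) = 2^3.720 = 13.1775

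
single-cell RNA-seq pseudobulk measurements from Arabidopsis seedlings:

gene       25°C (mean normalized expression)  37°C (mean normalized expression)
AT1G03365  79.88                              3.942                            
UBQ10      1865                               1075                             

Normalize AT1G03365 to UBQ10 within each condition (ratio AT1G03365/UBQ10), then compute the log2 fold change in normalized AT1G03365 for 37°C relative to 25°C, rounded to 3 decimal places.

AT1G03365/UBQ10 (25°C) = 79.88 / 1865 = 0.042831
AT1G03365/UBQ10 (37°C) = 3.942 / 1075 = 0.003667
Fold change = 0.003667 / 0.042831 = 0.0856
log2(0.0856) = -3.5460

-3.546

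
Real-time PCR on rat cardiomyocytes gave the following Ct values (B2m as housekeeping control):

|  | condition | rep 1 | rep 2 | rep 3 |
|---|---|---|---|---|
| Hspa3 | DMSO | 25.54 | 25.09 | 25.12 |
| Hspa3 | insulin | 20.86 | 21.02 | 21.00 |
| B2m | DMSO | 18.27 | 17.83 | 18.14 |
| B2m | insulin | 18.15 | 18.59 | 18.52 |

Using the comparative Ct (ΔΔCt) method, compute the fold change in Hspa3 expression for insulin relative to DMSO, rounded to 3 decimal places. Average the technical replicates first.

Mean Ct: Hspa3 DMSO 25.250; Hspa3 insulin 20.960; B2m DMSO 18.080; B2m insulin 18.420
ΔCt(DMSO) = 25.250 − 18.080 = 7.170
ΔCt(insulin) = 20.960 − 18.420 = 2.540
ΔΔCt = 2.540 − 7.170 = -4.630
Fold change = 2^(−(-4.630)) = 2^4.630 = 24.7610

24.761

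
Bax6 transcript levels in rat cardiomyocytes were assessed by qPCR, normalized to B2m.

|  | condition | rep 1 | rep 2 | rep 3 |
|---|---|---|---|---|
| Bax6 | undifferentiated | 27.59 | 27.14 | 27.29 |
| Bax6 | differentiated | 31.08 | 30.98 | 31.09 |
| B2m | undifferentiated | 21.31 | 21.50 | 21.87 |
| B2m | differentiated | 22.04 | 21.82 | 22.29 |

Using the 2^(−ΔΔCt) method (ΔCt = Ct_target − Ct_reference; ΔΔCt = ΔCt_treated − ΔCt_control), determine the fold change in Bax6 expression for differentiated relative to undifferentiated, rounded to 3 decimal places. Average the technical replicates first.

Mean Ct: Bax6 undifferentiated 27.340; Bax6 differentiated 31.050; B2m undifferentiated 21.560; B2m differentiated 22.050
ΔCt(undifferentiated) = 27.340 − 21.560 = 5.780
ΔCt(differentiated) = 31.050 − 22.050 = 9.000
ΔΔCt = 9.000 − 5.780 = 3.220
Fold change = 2^(−3.220) = 0.1073

0.107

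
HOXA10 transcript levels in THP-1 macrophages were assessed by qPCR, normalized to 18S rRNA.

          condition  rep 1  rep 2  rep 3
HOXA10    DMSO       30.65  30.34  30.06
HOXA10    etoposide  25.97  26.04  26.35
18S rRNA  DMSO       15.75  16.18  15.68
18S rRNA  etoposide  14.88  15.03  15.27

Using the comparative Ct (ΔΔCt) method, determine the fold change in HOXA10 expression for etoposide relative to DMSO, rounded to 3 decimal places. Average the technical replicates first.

10.703

Mean Ct: HOXA10 DMSO 30.350; HOXA10 etoposide 26.120; 18S rRNA DMSO 15.870; 18S rRNA etoposide 15.060
ΔCt(DMSO) = 30.350 − 15.870 = 14.480
ΔCt(etoposide) = 26.120 − 15.060 = 11.060
ΔΔCt = 11.060 − 14.480 = -3.420
Fold change = 2^(−(-3.420)) = 2^3.420 = 10.7034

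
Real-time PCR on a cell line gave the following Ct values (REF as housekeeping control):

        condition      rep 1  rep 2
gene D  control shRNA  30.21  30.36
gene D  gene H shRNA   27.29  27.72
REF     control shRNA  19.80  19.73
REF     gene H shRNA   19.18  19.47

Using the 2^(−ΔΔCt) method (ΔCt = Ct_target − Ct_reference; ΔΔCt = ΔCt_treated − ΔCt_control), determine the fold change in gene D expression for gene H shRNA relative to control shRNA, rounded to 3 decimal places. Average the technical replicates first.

5.063

Mean Ct: gene D control shRNA 30.285; gene D gene H shRNA 27.505; REF control shRNA 19.765; REF gene H shRNA 19.325
ΔCt(control shRNA) = 30.285 − 19.765 = 10.520
ΔCt(gene H shRNA) = 27.505 − 19.325 = 8.180
ΔΔCt = 8.180 − 10.520 = -2.340
Fold change = 2^(−(-2.340)) = 2^2.340 = 5.0630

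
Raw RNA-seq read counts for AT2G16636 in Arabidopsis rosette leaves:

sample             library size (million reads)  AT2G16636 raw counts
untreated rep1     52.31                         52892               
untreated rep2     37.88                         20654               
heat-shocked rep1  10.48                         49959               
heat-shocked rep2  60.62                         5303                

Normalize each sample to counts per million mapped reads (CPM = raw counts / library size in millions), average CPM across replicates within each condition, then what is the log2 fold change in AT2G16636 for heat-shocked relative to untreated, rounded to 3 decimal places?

1.641

CPM(untreated rep1) = 52892 / 52.31 = 1011.1260
CPM(untreated rep2) = 20654 / 37.88 = 545.2482
CPM(heat-shocked rep1) = 49959 / 10.48 = 4767.0802
CPM(heat-shocked rep2) = 5303 / 60.62 = 87.4794
mean CPM(untreated) = 778.1871; mean CPM(heat-shocked) = 2427.2798
Fold change = 2427.2798 / 778.1871 = 3.11915
log2(3.11915) = 1.6412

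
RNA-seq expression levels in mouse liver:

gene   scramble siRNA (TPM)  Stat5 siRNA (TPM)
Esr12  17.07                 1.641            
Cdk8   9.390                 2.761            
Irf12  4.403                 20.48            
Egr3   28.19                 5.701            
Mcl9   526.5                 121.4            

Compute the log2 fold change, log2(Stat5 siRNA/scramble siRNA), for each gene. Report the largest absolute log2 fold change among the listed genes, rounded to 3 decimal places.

log2(1.641/17.07) = -3.379  (Esr12)
log2(2.761/9.390) = -1.766  (Cdk8)
log2(20.48/4.403) = 2.218  (Irf12)
log2(5.701/28.19) = -2.306  (Egr3)
log2(121.4/526.5) = -2.117  (Mcl9)
The largest magnitude belongs to Esr12.

3.379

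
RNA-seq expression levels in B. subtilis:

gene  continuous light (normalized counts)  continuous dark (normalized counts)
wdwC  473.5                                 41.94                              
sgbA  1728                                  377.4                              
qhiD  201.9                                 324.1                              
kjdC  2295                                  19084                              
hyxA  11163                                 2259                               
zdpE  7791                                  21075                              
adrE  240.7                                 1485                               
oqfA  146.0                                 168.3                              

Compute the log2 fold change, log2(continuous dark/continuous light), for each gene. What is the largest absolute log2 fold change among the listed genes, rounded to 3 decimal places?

3.497

log2(41.94/473.5) = -3.497  (wdwC)
log2(377.4/1728) = -2.195  (sgbA)
log2(324.1/201.9) = 0.683  (qhiD)
log2(19084/2295) = 3.056  (kjdC)
log2(2259/11163) = -2.305  (hyxA)
log2(21075/7791) = 1.436  (zdpE)
log2(1485/240.7) = 2.625  (adrE)
log2(168.3/146.0) = 0.205  (oqfA)
The largest magnitude belongs to wdwC.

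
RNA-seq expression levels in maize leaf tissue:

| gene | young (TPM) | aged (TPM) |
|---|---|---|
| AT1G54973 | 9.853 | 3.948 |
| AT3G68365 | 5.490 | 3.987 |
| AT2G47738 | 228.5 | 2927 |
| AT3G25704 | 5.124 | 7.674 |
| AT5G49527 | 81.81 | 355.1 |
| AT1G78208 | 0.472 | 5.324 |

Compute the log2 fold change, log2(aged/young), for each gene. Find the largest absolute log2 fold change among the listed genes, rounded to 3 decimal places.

3.679

log2(3.948/9.853) = -1.319  (AT1G54973)
log2(3.987/5.490) = -0.462  (AT3G68365)
log2(2927/228.5) = 3.679  (AT2G47738)
log2(7.674/5.124) = 0.583  (AT3G25704)
log2(355.1/81.81) = 2.118  (AT5G49527)
log2(5.324/0.472) = 3.496  (AT1G78208)
The largest magnitude belongs to AT2G47738.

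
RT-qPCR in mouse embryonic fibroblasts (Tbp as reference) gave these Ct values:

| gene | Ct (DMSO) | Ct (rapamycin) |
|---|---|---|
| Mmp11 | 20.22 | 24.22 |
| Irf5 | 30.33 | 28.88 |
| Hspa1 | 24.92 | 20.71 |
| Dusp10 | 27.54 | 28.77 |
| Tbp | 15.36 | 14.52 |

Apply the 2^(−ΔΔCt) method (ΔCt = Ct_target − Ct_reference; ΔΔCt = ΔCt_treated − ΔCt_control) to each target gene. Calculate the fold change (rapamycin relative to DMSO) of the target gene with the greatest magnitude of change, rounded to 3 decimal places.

0.035

Mmp11: ΔΔCt = (24.22−14.52) − (20.22−15.36) = 9.70 − 4.86 = 4.84; fold change = 2^-4.84 = 0.035
Irf5: ΔΔCt = (28.88−14.52) − (30.33−15.36) = 14.36 − 14.97 = -0.61; fold change = 2^0.61 = 1.526
Hspa1: ΔΔCt = (20.71−14.52) − (24.92−15.36) = 6.19 − 9.56 = -3.37; fold change = 2^3.37 = 10.339
Dusp10: ΔΔCt = (28.77−14.52) − (27.54−15.36) = 14.25 − 12.18 = 2.07; fold change = 2^-2.07 = 0.238
Mmp11 has the largest |ΔΔCt| = 4.84.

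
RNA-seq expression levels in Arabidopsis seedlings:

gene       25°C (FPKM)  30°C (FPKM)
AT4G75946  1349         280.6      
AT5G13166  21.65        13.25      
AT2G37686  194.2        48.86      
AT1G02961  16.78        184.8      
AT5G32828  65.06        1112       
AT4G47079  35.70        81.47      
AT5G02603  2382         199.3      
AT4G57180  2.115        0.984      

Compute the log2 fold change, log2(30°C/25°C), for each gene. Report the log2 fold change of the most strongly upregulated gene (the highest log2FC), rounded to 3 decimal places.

log2(280.6/1349) = -2.265  (AT4G75946)
log2(13.25/21.65) = -0.708  (AT5G13166)
log2(48.86/194.2) = -1.991  (AT2G37686)
log2(184.8/16.78) = 3.461  (AT1G02961)
log2(1112/65.06) = 4.095  (AT5G32828)
log2(81.47/35.70) = 1.190  (AT4G47079)
log2(199.3/2382) = -3.579  (AT5G02603)
log2(0.984/2.115) = -1.104  (AT4G57180)
AT5G32828 is most strongly upregulated.

4.095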